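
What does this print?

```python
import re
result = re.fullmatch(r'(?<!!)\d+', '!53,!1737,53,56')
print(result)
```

None

Because the assertion is negative and zero-width, positions next to the forbidden text are skipped.
For `fullmatch`, every character of the input must be accounted for by the pattern.
Here there's no way to consume every character, so the call returns None.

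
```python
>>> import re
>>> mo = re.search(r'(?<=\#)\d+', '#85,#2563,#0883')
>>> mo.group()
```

'85'

The lookaround is zero-width — it requires the adjacent text to match without consuming it, so the asserted text isn't part of the match.
The match spans [1:3] → '85'.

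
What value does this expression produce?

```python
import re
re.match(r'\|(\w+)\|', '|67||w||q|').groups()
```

('67',)

The match spans [0:4] → '|67|'.
Captured: group 1 = '67'.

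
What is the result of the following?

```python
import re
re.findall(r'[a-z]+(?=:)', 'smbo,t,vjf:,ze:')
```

['vjf', 'ze']

Because the assertion is zero-width, the text it checks is not consumed and won't appear in the result.
Matches: at [7:10] → 'vjf'; at [12:14] → 'ze'.
`findall` yields the raw match text (2 of them) because the pattern has no groups.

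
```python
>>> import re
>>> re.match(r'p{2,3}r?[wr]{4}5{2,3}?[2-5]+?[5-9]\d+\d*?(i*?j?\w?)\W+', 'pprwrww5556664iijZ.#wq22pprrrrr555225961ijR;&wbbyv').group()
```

Pattern: 2 to 3 of the literal 'p', then optionally the literal 'r', then exactly 4 of one of [wr]; then 2 to 3 of the literal '5' (lazy), then one or more of a character in [2-5] (lazy), then a character in [5-9]; then one or more of a digit, then zero or more of a digit (lazy); then zero or more of the literal 'i' (lazy), then optionally a literal 'j', then optionally a word character (captured); then one or more of a non-word character.
With `match`, the pattern is implicitly anchored at the beginning.
The match spans [0:20] → 'pprwrww5556664iijZ.#'.
Captured: group 1 = 'iijZ'.

'pprwrww5556664iijZ.#'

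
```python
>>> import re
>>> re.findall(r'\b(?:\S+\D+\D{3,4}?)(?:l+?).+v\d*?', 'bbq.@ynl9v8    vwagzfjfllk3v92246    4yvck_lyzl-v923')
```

['bbq.@ynl9v8    vwagzfjfllk3v92246    4yvck_lyzl-v']

The pattern matches a word boundary (`\b`, zero-width); then one or more of a non-whitespace character, then one or more of a non-digit, then 3 to 4 of a non-digit (lazy) (non-capturing group); then one or more of a literal 'l' (lazy) (non-capturing group); then one or more of any character, then a literal 'v', then zero or more of a digit (lazy).
Lazy quantifiers expand one character at a time until the remainder of the pattern can match.
Walking the string: at [0:49] → 'bbq.@ynl9v8    vwagzfjfllk3v92246    4yvck_lyzl-v'.
No capturing groups, so `findall` returns the 1 full match string.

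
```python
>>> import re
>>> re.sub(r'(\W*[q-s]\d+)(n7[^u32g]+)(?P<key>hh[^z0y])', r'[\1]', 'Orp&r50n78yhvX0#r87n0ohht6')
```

'Orp[&r50]6'

Pattern: zero or more of a non-word character, then a character in [q-s], then one or more of a digit (captured); then the literal 'n7', then one or more of any character except [u32g] (captured); then the literal 'hh', then any character except [z0y] (captured as 'key').
The replacement refers to a captured group, so each match is rewritten using its own captured text.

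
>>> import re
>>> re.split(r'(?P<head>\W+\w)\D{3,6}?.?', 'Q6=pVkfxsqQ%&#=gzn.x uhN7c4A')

['Q6', '=p', 'sqQ', '%&#=g', ' uhN7c4A']

This matches one or more of a non-word character, then a word character (captured as 'head'); then 3 to 6 of a non-digit (lazy), then optionally any character.
With the lazy modifier that quantifier settles for the fewest repetitions that let the rest of the pattern succeed (the atoms after it are unaffected and can still be greedy).
Matches to split on: at [2:8] → '=pVkfx'; at [11:20] → '%&#=gzn.x'.
With a capturing group present, the delimiter's captured portion is kept in the result list.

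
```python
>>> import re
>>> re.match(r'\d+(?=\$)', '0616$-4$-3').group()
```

`re.match` only tries the pattern at the start of the string.
The match spans [0:4] → '0616'.

'0616'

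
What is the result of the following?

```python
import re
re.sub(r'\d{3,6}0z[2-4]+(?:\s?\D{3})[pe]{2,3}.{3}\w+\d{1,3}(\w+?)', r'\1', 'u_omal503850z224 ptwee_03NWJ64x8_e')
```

`\1` in the replacement pulls in group 1's text for each match.

'u_omal_e'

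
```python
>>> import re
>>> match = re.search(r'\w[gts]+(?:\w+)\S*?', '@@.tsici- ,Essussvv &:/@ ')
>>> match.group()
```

This matches a word character, then one or more of one of [gts]; then one or more of a word character (non-capturing group); then zero or more of a non-whitespace character (lazy).
The match spans [3:8] → 'tsici'.

'tsici'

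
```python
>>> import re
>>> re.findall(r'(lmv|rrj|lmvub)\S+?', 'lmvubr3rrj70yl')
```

['lmv', 'rrj']

The regex engine tests alternatives in the order written; an earlier branch that matches wins even if a later one would match more.
Scanning left to right: at [0:4] match 'lmvu', group 1 = 'lmv'; at [7:11] match 'rrj7', group 1 = 'rrj'.
One capturing group, so `findall` returns just the captured substring from each match — 2 in all.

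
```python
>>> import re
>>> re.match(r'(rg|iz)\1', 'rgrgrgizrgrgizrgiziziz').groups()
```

('rg',)

A backreference is literal: `\1` must see the identical characters the first group matched.
`re.match` won't scan ahead — the pattern has to work from the very first character.
The match spans [0:4] → 'rgrg'.
Captured: group 1 = 'rg'.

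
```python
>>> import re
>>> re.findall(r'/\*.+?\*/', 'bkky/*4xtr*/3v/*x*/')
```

['/*4xtr*/', '/*x*/']

Lazy quantifiers expand one character at a time until the remainder of the pattern can match.
No capturing groups, so `findall` returns the 2 full match strings.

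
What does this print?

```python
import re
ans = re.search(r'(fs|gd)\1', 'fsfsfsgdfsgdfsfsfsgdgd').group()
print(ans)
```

fsfs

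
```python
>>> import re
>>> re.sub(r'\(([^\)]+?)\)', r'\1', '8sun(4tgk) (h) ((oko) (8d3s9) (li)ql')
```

Matches: at [4:10] → '(4tgk)'; at [11:14] → '(h)'; at [15:21] → '((oko)'; at [22:29] → '(8d3s9)'; at [30:34] → '(li)'.
Each match is replaced using the text its own group 1 captured.

'8sun4tgk h (oko 8d3s9 liql'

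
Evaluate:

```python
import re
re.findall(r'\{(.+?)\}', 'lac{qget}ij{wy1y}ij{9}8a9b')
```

['qget', 'wy1y', '9']

Because the quantifier is non-greedy, it stops expanding at the earliest point where the rest of the pattern can succeed.
Scanning left to right: at [3:9] match '{qget}', group 1 = 'qget'; at [11:17] match '{wy1y}', group 1 = 'wy1y'; at [19:22] match '{9}', group 1 = '9'.
With a single group, `findall` returns only what that group captured — 3 items.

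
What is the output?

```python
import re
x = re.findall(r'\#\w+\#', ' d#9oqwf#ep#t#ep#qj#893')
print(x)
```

['#9oqwf#', '#t#', '#qj#']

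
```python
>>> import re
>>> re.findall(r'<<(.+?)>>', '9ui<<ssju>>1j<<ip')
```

['ssju']

Matches: at [3:11] match '<<ssju>>', group 1 = 'ssju'.
One capturing group, so `findall` returns just the captured substring from the one match — 1 in all.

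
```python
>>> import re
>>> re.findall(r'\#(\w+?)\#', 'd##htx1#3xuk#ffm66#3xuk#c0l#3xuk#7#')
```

With a single group, `findall` returns only what that group captured — 4 items.

['htx1', 'ffm66', 'c0l', '7']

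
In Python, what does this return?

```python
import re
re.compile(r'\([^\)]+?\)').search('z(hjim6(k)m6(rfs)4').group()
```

`search` walks the string left to right and returns the first match it finds.
The match spans [1:10] → '(hjim6(k)'.

'(hjim6(k)'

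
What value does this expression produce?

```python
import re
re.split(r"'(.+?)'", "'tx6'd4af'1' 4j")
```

['', 'tx6', 'd4af', '1', ' 4j']

The `?` after the quantifier makes it lazy — it takes as little as possible before letting the rest of the pattern try.
Matches to split on: at [0:5] → "'tx6'"; at [9:12] → "'1'".
Because the pattern has a capturing group, `split` also inserts each captured text between the pieces.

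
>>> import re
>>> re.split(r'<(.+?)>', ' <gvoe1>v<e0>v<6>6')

Because the quantifier is non-greedy, it stops expanding at the earliest point where the rest of the pattern can succeed.
Matches to split on: at [1:8] → '<gvoe1>'; at [9:13] → '<e0>'; at [14:17] → '<6>'.
With a capturing group present, the delimiter's captured portion is kept in the result list.

[' ', 'gvoe1', 'v', 'e0', 'v', '6', '6']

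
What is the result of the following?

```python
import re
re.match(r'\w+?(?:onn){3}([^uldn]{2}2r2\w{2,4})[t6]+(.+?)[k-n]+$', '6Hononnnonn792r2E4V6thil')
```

None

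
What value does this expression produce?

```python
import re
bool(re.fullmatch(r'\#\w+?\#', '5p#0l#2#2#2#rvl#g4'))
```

False

`re.fullmatch` is like wrapping the pattern in `^…$` (in single-line mode).
Here the pattern can't cover the whole string, so the call returns None, and `bool(None)` is False.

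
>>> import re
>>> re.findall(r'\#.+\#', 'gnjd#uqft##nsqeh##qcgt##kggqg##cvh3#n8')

['#uqft##nsqeh##qcgt##kggqg##cvh3#']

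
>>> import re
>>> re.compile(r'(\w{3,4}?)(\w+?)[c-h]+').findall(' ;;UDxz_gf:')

[('UDx', 'z_')]

Pattern: 3 to 4 of a word character (lazy) (captured); then one or more of a word character (lazy) (captured); then one or more of a character in [c-h].
A `+?`/`*?`/`{m,n}?` starts at its minimum and grows only as far as needed for what follows to match.
Scanning left to right: at [3:10] match 'UDxz_gf', groups = ('UDx', 'z_').
With 2 capturing groups, `findall` returns a 2-tuple per match.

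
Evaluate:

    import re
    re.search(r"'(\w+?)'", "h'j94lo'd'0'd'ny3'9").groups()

('j94lo',)

The match spans [1:8] → "'j94lo'".
Captured: group 1 = 'j94lo'.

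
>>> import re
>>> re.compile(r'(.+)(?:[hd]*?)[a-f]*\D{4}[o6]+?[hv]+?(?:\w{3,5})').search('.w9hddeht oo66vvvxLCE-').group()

'.w9hddeht oo66vvvxLC'

Because the quantifier is non-greedy, it stops expanding at the earliest point where the rest of the pattern can succeed.
The match spans [0:20] → '.w9hddeht oo66vvvxLC'.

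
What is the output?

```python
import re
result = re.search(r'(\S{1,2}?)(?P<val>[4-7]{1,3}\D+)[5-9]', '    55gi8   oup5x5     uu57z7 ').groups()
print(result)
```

The pattern matches 1 to 2 of a non-whitespace character (lazy) (captured); then 1 to 3 of a character in [4-7], then one or more of a non-digit (captured as 'val'); then a character in [5-9].
`search` walks the string left to right and returns the first match it finds.
The match spans [4:9] → '55gi8'.
Captured: group 1 = '5', group 2 = '5gi'.

('5', '5gi')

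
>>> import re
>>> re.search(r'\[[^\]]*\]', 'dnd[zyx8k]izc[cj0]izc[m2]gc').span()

`re.search` tries every starting position until one works.
The match spans [3:10] → '[zyx8k]'.

(3, 10)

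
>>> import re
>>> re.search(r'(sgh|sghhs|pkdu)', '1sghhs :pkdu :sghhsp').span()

(1, 4)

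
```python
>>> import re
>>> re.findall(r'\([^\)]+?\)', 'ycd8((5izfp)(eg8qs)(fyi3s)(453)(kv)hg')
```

['((5izfp)', '(eg8qs)', '(fyi3s)', '(453)', '(kv)']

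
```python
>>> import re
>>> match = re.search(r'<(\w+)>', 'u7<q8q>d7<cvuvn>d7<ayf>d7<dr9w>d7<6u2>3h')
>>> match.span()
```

(2, 7)

`re.search` scans for the first position where the pattern succeeds.
The match spans [2:7] → '<q8q>'.
Captured: group 1 = 'q8q'.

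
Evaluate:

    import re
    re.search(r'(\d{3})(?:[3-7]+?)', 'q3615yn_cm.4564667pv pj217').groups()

('361',)

The match spans [1:5] → '3615'.
Captured: group 1 = '361'.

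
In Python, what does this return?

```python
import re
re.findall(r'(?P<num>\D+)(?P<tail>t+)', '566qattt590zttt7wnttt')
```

This matches one or more of a non-digit (captured as 'num'); then one or more of a literal 't' (captured as 'tail').
Walking the string: at [3:8] match 'qattt', groups = ('qatt', 't'); at [11:15] match 'zttt', groups = ('ztt', 't'); at [16:21] match 'wnttt', groups = ('wntt', 't').
`findall` packs the 2 group values into a tuple for every match.

[('qatt', 't'), ('ztt', 't'), ('wntt', 't')]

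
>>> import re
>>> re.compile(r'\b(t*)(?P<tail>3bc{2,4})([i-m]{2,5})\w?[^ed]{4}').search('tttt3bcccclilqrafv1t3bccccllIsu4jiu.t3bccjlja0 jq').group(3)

'lil'

The match spans [0:18] → 'tttt3bcccclilqrafv'.
Captured: group 1 = 'tttt', group 2 = '3bcccc', group 3 = 'lil'.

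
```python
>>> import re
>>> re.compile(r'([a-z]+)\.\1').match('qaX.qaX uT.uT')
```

None

`re.match` won't scan ahead — the pattern has to work from the very first character.
Here position 0 doesn't satisfy it, so the call returns None.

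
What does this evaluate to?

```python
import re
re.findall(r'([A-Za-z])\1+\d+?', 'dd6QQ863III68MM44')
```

['d', 'Q', 'I', 'M']

`\1` has to match the exact text group 1 already captured.
With a single group, `findall` returns only what that group captured — 4 items.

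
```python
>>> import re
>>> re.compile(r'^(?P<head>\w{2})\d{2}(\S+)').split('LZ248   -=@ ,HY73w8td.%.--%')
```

['', 'LZ', '8', '   -=@ ,HY73w8td.%.--%']

The group in the pattern means `split` returns the separators' captures alongside the pieces.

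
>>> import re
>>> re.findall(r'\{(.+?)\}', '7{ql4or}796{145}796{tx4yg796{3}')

One capturing group, so `findall` returns just the captured substring from each match — 3 in all.

['ql4or', '145', 'tx4yg796{3']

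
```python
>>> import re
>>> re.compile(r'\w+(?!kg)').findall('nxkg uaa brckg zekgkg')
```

['nxkg', 'uaa', 'brckg', 'zekgkg']

Because the assertion is negative and zero-width, positions next to the forbidden text are skipped.
Scanning left to right: at [0:4] → 'nxkg'; at [5:8] → 'uaa'; at [9:14] → 'brckg'; at [15:21] → 'zekgkg'.
No capturing groups, so `findall` returns the 4 full match strings.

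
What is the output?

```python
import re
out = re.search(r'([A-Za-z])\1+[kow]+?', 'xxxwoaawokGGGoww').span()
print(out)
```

A backreference is literal: `\1` must see the identical characters the first group matched.
Unlike `match`, `search` isn't anchored — it looks for the pattern anywhere in the string.
The match spans [0:4] → 'xxxw'.
Captured: group 1 = 'x'.

(0, 4)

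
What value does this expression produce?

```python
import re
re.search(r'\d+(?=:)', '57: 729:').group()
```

'57'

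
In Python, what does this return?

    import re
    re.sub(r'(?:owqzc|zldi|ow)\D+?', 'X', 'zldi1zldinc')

'zldi1Xc'

Every occurrence is swapped for 'X'.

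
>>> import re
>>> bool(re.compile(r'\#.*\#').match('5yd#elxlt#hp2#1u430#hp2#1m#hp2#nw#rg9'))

With `match`, the pattern is implicitly anchored at the beginning.
Here position 0 doesn't satisfy it, so the call returns None, and `bool(None)` is False.

False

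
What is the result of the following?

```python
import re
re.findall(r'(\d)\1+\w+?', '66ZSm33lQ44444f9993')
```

['6', '3', '4', '9']

After group 1 captures some text, `\1` only succeeds where that same text appears again.
Scanning left to right: at [0:3] match '66Z', group 1 = '6'; at [5:8] match '33l', group 1 = '3'; at [9:15] match '44444f', group 1 = '4'; at [15:19] match '9993', group 1 = '9'.
With a single group, `findall` returns only what that group captured — 4 items.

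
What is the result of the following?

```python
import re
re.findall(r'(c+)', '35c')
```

`findall` collects group 1 from the one match (1 total).

['c']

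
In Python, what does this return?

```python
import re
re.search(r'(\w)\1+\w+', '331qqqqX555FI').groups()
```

A backreference is literal: `\1` must see the identical characters the first group matched.
`re.search` tries every starting position until one works.
The match spans [0:13] → '331qqqqX555FI'.
Captured: group 1 = '3'.

('3',)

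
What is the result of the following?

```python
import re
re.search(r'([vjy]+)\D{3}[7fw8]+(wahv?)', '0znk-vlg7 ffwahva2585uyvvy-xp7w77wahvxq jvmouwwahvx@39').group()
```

Pattern: one or more of one of [vjy] (captured); then exactly 3 of a non-digit, then one or more of one of [7fw8]; then the literal 'wah', then optionally the literal 'v' (captured).
The match spans [22:37] → 'yvvy-xp7w77wahv'.

'yvvy-xp7w77wahv'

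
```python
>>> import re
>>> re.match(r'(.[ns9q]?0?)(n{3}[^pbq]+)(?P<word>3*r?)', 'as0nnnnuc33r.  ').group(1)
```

The match spans [0:15] → 'as0nnnnuc33r.  '.
Captured: group 1 = 'as0', group 2 = 'nnnnuc33r.  ', group 3 = ''.

'as0'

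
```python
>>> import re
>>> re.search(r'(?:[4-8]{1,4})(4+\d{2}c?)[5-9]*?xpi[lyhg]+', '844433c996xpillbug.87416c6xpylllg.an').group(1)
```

'433c'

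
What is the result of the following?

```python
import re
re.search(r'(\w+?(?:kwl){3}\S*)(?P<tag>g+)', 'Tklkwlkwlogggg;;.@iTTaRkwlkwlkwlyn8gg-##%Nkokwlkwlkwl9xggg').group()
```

This matches one or more of a word character (lazy), then the literal 'kwl' repeated 3 times, then zero or more of a non-whitespace character (captured); then one or more of a literal 'g' (captured as 'tag').
`search` walks the string left to right and returns the first match it finds.
The match spans [18:58] → 'iTTaRkwlkwlkwlyn8gg-##%Nkokwlkwlkwl9xggg'.
Captured: group 1 = 'iTTaRkwlkwlkwlyn8gg-##%Nkokwlkwlkwl9xgg', group 2 = 'g'.

'iTTaRkwlkwlkwlyn8gg-##%Nkokwlkwlkwl9xggg'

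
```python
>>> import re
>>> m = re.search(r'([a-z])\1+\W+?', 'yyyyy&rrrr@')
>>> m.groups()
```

('y',)

The backreference `\1` re-matches whatever the first group consumed, character for character.
`re.search` tries every starting position until one works.
The match spans [0:6] → 'yyyyy&'.
Captured: group 1 = 'y'.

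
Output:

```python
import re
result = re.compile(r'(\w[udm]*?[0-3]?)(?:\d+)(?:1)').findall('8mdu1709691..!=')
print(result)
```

['8mdu1']

This matches a word character, then zero or more of one of [udm] (lazy), then optionally a character in [0-3] (captured); then one or more of a digit (non-capturing group); then a literal '1' (non-capturing group).
Scanning left to right: at [0:11] match '8mdu1709691', group 1 = '8mdu1'.
`findall` collects group 1 from the one match (1 total).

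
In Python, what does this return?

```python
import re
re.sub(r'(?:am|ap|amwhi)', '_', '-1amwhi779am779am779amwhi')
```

'-1_whi779_779_779_whi'

Branches in `(...|...)` are attempted left-to-right; the first branch that allows the whole pattern to succeed is taken.
Matches: at [2:4] → 'am'; at [10:12] → 'am'; at [15:17] → 'am'; at [20:22] → 'am'.
Every occurrence is swapped for '_'.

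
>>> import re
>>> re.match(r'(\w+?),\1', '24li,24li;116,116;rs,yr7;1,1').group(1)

'24li'

A backreference is literal: `\1` must see the identical characters the first group matched.
`re.match` only tries the pattern at the start of the string.
The match spans [0:9] → '24li,24li'.
Captured: group 1 = '24li'.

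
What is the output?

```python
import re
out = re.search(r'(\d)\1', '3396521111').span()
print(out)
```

`\1` has to match the exact text group 1 already captured.
`search` walks the string left to right and returns the first match it finds.
The match spans [0:2] → '33'.
Captured: group 1 = '3'.

(0, 2)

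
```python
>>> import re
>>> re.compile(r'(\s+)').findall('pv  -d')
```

This matches one or more of whitespace (captured).
Scanning left to right: at [2:4] match '  ', group 1 = '  '.
Because there's exactly one group, `findall` drops the full match and keeps group 1 from the one hit.

['  ']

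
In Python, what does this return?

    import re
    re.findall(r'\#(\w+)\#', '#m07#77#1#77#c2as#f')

['m07', '1', 'c2as']

Scanning left to right: at [0:5] match '#m07#', group 1 = 'm07'; at [7:10] match '#1#', group 1 = '1'; at [12:18] match '#c2as#', group 1 = 'c2as'.
One capturing group, so `findall` returns just the captured substring from each match — 3 in all.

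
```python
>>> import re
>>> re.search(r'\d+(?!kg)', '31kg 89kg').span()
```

The negative lookahead/lookbehind blocks any match where the forbidden context is present.
The match spans [0:1] → '3'.

(0, 1)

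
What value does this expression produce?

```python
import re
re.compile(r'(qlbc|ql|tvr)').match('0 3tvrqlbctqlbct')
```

None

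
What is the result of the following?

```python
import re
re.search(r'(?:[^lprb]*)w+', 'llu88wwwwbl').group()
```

'u88wwww'

This matches zero or more of any character except [lprb] (non-capturing group); then one or more of a literal 'w'.
The match spans [2:9] → 'u88wwww'.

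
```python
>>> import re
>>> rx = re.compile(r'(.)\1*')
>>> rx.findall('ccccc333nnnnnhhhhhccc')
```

The backreference `\1` re-matches whatever the first group consumed, character for character.
Walking the string: at [0:5] match 'ccccc', group 1 = 'c'; at [5:8] match '333', group 1 = '3'; at [8:13] match 'nnnnn', group 1 = 'n'; at [13:18] match 'hhhhh', group 1 = 'h'; at [18:21] match 'ccc', group 1 = 'c'.
`findall` collects group 1 from each match (5 total).

['c', '3', 'n', 'h', 'c']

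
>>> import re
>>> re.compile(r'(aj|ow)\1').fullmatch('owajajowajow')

None

The backreference `\1` re-matches whatever the first group consumed, character for character.
`re.fullmatch` requires the pattern to consume the entire string.
Here there's no way to consume every character, so the call returns None.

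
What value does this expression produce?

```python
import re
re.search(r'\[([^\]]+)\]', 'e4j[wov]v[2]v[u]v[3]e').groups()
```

The match spans [3:8] → '[wov]'.
Captured: group 1 = 'wov'.

('wov',)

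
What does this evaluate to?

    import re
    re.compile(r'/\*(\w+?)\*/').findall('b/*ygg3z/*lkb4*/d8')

Matches: at [8:16] match '/*lkb4*/', group 1 = 'lkb4'.
With a single group, `findall` returns only what that group captured — 1 item.

['lkb4']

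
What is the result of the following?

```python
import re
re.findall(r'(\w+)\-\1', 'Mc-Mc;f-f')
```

`\1` is not a pattern — it's the concrete string captured by group 1, re-applied verbatim.
`findall` collects group 1 from each match (2 total).

['Mc', 'f']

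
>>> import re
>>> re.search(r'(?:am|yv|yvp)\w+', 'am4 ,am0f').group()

The match spans [0:3] → 'am4'.

'am4'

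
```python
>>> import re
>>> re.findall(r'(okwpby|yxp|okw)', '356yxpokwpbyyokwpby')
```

['yxp', 'okwpby', 'okwpby']

The regex engine tests alternatives in the order written; an earlier branch that matches wins even if a later one would match more.
`findall` collects group 1 from each match (3 total).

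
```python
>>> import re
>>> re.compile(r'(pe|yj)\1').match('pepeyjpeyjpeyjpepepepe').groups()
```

The backreference `\1` re-matches whatever the first group consumed, character for character.
With `match`, the pattern is implicitly anchored at the beginning.
The match spans [0:4] → 'pepe'.
Captured: group 1 = 'pe'.

('pe',)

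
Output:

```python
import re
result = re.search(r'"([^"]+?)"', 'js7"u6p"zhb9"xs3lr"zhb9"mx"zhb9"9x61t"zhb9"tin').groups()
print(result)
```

`re.search` tries every starting position until one works.
The match spans [3:8] → '"u6p"'.
Captured: group 1 = 'u6p'.

('u6p',)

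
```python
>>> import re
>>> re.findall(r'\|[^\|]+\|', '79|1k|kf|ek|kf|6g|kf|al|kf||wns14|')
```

['|1k|', '|ek|', '|6g|', '|al|', '|wns14|']

Since nothing is captured, `findall` lists the 5 matched substrings directly.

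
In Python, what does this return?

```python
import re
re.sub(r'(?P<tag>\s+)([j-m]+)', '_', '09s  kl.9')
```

The pattern matches one or more of whitespace (captured as 'tag'); then one or more of a character in [j-m] (captured).
Matches: at [3:7] → '  kl'.
Each match is replaced by '_'.

'09s_.9'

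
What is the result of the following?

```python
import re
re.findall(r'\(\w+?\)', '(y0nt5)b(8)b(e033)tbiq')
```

Walking the string: at [0:7] → '(y0nt5)'; at [8:11] → '(8)'; at [12:18] → '(e033)'.
No capturing groups, so `findall` returns the 3 full match strings.

['(y0nt5)', '(8)', '(e033)']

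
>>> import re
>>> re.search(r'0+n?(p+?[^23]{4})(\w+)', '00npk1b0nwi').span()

(0, 11)

The pattern matches one or more of the literal '0', then optionally a literal 'n'; then one or more of the literal 'p' (lazy), then exactly 4 of any character except [23] (captured); then one or more of a word character (captured).
The match spans [0:11] → '00npk1b0nwi'.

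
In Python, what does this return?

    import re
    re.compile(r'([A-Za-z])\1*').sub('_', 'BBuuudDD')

'____'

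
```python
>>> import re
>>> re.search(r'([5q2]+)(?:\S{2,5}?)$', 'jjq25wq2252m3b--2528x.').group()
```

'2528x.'

The pattern matches one or more of one of [5q2] (captured); then 2 to 5 of a non-whitespace character (lazy) (non-capturing group); then anchored at the end.
`search` walks the string left to right and returns the first match it finds.
The match spans [16:22] → '2528x.'.
Captured: group 1 = '252'.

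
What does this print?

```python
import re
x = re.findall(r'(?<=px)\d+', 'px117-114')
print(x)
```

['117']

The `(?=…)`/`(?<=…)` assertion just peeks at neighbouring text; it doesn't advance the match position.
Scanning left to right: at [2:5] → '117'.
No capturing groups, so `findall` returns the 1 full match string.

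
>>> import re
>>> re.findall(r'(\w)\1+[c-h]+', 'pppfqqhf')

`\1` is not a pattern — it's the concrete string captured by group 1, re-applied verbatim.
Because there's exactly one group, `findall` drops the full match and keeps group 1 from each hit.

['p', 'q']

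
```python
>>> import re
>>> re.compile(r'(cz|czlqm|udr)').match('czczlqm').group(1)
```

`match` is anchored at position 0; if the pattern doesn't fit there, it returns None.
The match spans [0:2] → 'cz'.
Captured: group 1 = 'cz'.

'cz'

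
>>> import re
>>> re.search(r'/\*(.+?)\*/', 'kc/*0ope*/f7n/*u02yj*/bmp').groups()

('0ope',)

Lazy quantifiers expand one character at a time until the remainder of the pattern can match.
Unlike `match`, `search` isn't anchored — it looks for the pattern anywhere in the string.
The match spans [2:10] → '/*0ope*/'.
Captured: group 1 = '0ope'.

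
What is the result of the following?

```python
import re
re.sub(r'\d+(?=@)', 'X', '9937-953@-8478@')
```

'9937-X@-X@'

The lookaround is zero-width — it requires the adjacent text to match without consuming it, so the asserted text isn't part of the match.
Matches: at [5:8] → '953'; at [10:14] → '8478'.
`sub` substitutes 'X' at each match site.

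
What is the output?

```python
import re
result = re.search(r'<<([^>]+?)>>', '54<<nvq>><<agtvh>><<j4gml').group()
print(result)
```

`re.search` tries every starting position until one works.
The match spans [2:9] → '<<nvq>>'.
Captured: group 1 = 'nvq'.

<<nvq>>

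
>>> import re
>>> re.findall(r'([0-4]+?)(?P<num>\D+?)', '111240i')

The pattern matches one or more of a character in [0-4] (lazy) (captured); then one or more of a non-digit (lazy) (captured as 'num').
`findall` packs the 2 group values into a tuple for every match.

[('111240', 'i')]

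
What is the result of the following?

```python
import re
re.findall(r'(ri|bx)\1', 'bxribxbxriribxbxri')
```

After group 1 captures some text, `\1` only succeeds where that same text appears again.
Scanning left to right: at [4:8] match 'bxbx', group 1 = 'bx'; at [8:12] match 'riri', group 1 = 'ri'; at [12:16] match 'bxbx', group 1 = 'bx'.
With a single group, `findall` returns only what that group captured — 3 items.

['bx', 'ri', 'bx']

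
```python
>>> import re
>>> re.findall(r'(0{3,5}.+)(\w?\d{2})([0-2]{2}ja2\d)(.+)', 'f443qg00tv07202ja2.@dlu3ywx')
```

[]

Pattern: 3 to 5 of the literal '0', then one or more of any character (captured); then optionally a word character, then exactly 2 of a digit (captured); then exactly 2 of a character in [0-2], then the literal 'ja2', then a digit (captured); then one or more of any character (captured).
With 4 capturing groups, `findall` returns a 4-tuple per match.
Nothing in the string satisfies the pattern, so the list is empty.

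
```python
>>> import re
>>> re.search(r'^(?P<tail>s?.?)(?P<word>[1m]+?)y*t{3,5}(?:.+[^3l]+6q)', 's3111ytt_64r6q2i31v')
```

The pattern matches anchored at the start of the string; then optionally the literal 's', then optionally any character (captured as 'tail'); then one or more of one of [1m] (lazy) (captured as 'word'); then zero or more of a literal 'y', then 3 to 5 of a literal 't'; then one or more of any character, then one or more of any character except [3l], then the literal '6q' (non-capturing group).
Here no position works, so the call returns None.

None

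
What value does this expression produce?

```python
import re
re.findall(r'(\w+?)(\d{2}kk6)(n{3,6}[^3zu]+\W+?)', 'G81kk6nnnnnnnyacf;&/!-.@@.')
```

[('G', '81kk6', 'nnnnnnnyacf;&/!-.@@.')]

Multiple groups make `findall` return tuples — one 3-tuple for the one match.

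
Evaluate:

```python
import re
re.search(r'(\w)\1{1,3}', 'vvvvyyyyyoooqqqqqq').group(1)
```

The backreference `\1` re-matches whatever the first group consumed, character for character.
`re.search` tries every starting position until one works.
The match spans [0:4] → 'vvvv'.
Captured: group 1 = 'v'.

'v'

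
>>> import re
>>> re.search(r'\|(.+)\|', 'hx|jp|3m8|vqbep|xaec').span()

The match spans [2:16] → '|jp|3m8|vqbep|'.

(2, 16)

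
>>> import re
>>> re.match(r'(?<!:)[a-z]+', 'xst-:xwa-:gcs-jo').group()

`(?!…)`/`(?<!…)` only lets a position through if the neighbouring text does NOT match; no characters are consumed.
`re.match` won't scan ahead — the pattern has to work from the very first character.
The match spans [0:3] → 'xst'.

'xst'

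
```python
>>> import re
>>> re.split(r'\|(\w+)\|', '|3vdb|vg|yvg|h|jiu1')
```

Matches to split on: at [0:6] → '|3vdb|'; at [8:13] → '|yvg|'.
`re.split` interleaves the captured-group text with the surrounding fragments.

['', '3vdb', 'vg', 'yvg', 'h|jiu1']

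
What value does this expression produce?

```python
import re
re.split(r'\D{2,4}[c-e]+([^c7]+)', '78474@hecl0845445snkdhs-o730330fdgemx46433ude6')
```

Pattern: 2 to 4 of a non-digit, then one or more of a character in [c-e]; then one or more of any character except [c7] (captured).
Matches to split on: at [5:25] → '@hecl0845445snkdhs-o'; at [31:46] → 'fdgemx46433ude6'.
With a capturing group present, the delimiter's captured portion is kept in the result list.

['78474', 'l0845445snkdhs-o', '730330', 'mx46433ude6', '']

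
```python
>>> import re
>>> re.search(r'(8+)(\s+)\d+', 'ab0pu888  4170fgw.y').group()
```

'888  4170'

This matches one or more of a literal '8' (captured); then one or more of whitespace (captured); then one or more of a digit.
`re.search` tries every starting position until one works.
The match spans [5:14] → '888  4170'.
Captured: group 1 = '888', group 2 = '  '.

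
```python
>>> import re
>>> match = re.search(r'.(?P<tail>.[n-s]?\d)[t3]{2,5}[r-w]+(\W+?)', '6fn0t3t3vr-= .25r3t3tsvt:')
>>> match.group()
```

Pattern: any character; then any character, then optionally a character in [n-s], then a digit (captured as 'tail'); then 2 to 5 of one of [t3], then one or more of a character in [r-w]; then one or more of a non-word character (lazy) (captured).
Because the quantifier is non-greedy, it stops expanding at the earliest point where the rest of the pattern can succeed.
Unlike `match`, `search` isn't anchored — it looks for the pattern anywhere in the string.
The match spans [0:11] → '6fn0t3t3vr-'.
Captured: group 1 = 'fn0', group 2 = '-'.

'6fn0t3t3vr-'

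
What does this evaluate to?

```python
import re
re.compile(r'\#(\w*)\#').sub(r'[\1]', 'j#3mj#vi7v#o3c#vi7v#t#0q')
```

Matches: at [1:6] → '#3mj#'; at [10:15] → '#o3c#'; at [19:22] → '#t#'.
The replacement refers to a captured group, so each match is rewritten using its own captured text.

'j[3mj]vi7v[o3c]vi7v[t]0q'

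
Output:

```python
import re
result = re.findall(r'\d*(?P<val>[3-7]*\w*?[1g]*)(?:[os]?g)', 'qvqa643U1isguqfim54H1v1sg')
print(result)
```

['qvqa643U1i', 'uqfim54H1v1']

The pattern matches zero or more of a digit; then zero or more of a character in [3-7], then zero or more of a word character (lazy), then zero or more of one of [1g] (captured as 'val'); then optionally one of [os], then the literal 'g' (non-capturing group).
Lazy quantifiers expand one character at a time until the remainder of the pattern can match.
Walking the string: at [0:12] match 'qvqa643U1isg', group 1 = 'qvqa643U1i'; at [12:25] match 'uqfim54H1v1sg', group 1 = 'uqfim54H1v1'.
With a single group, `findall` returns only what that group captured — 2 items.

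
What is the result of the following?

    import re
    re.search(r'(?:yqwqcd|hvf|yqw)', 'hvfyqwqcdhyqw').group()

Unlike `match`, `search` isn't anchored — it looks for the pattern anywhere in the string.
The match spans [0:3] → 'hvf'.

'hvf'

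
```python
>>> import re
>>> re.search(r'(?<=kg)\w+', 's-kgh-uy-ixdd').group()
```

The positive lookaround only admits positions where the adjacent text matches; those characters stay outside the span.
The match spans [4:5] → 'h'.

'h'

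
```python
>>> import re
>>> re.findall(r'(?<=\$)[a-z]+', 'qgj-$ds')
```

The lookaround is zero-width — it requires the adjacent text to match without consuming it, so the asserted text isn't part of the match.
No capturing groups, so `findall` returns the 1 full match string.

['ds']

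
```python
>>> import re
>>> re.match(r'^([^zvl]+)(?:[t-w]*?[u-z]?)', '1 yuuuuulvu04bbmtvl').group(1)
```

The match spans [0:8] → '1 yuuuuu'.
Captured: group 1 = '1 yuuuuu'.

'1 yuuuuu'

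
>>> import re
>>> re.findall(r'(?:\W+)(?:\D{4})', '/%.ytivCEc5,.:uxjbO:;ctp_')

['/%.ytiv', ',.:uxjb', ':;ctp_']

Pattern: one or more of a non-word character (non-capturing group); then exactly 4 of a non-digit (non-capturing group).
Walking the string: at [0:7] → '/%.ytiv'; at [11:18] → ',.:uxjb'; at [19:25] → ':;ctp_'.
No capturing groups, so `findall` returns the 3 full match strings.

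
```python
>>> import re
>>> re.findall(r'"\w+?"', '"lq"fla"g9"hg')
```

['"lq"', '"g9"']

No capturing groups, so `findall` returns the 2 full match strings.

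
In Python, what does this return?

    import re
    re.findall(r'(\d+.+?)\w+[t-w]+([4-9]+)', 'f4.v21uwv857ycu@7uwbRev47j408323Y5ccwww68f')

Pattern: one or more of a digit, then one or more of any character (lazy) (captured); then one or more of a word character, then one or more of a character in [t-w]; then one or more of a character in [4-9] (captured).
Lazy quantifiers expand one character at a time until the remainder of the pattern can match.
Matches: at [1:12] match '4.v21uwv857', groups = ('4.', '857'); at [16:41] match '7uwbRev47j408323Y5ccwww68', groups = ('7u', '68').
2 groups means each result is a tuple of 2 captured strings — 2 here.

[('4.', '857'), ('7u', '68')]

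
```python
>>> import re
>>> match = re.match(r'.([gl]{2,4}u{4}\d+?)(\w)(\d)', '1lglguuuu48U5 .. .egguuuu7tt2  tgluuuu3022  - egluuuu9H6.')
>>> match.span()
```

(0, 13)

The pattern matches any character; then 2 to 4 of one of [gl], then exactly 4 of the literal 'u', then one or more of a digit (lazy) (captured); then a word character (captured); then a digit (captured).
`match` is anchored at position 0; if the pattern doesn't fit there, it returns None.
The match spans [0:13] → '1lglguuuu48U5'.
Captured: group 1 = 'lglguuuu48', group 2 = 'U', group 3 = '5'.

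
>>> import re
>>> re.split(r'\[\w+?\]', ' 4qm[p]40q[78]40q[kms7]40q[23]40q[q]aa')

Matches to split on: at [4:7] → '[p]'; at [10:14] → '[78]'; at [17:23] → '[kms7]'; at [26:30] → '[23]'; at [33:36] → '[q]'.
The string is cut at each match, leaving 6 pieces.

[' 4qm', '40q', '40q', '40q', '40q', 'aa']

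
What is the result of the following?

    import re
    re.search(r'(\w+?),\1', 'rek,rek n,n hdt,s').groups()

A backreference is literal: `\1` must see the identical characters the first group matched.
`search` walks the string left to right and returns the first match it finds.
The match spans [0:7] → 'rek,rek'.
Captured: group 1 = 'rek'.

('rek',)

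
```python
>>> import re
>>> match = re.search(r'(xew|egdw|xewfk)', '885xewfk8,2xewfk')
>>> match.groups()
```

('xew',)

Alternation tries branches left to right and keeps the first one that lets the overall match succeed at that position.
`search` walks the string left to right and returns the first match it finds.
The match spans [3:6] → 'xew'.
Captured: group 1 = 'xew'.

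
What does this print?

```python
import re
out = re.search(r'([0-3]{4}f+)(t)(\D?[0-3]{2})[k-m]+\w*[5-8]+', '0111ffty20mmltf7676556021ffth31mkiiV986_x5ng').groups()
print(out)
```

('0111ff', 't', 'y20')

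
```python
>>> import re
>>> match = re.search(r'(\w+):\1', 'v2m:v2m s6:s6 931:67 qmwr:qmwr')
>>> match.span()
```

After group 1 captures some text, `\1` only succeeds where that same text appears again.
`search` walks the string left to right and returns the first match it finds.
The match spans [0:7] → 'v2m:v2m'.
Captured: group 1 = 'v2m'.

(0, 7)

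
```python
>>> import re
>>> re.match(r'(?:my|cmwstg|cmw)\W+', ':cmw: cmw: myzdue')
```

`match` is anchored at position 0; if the pattern doesn't fit there, it returns None.
Here the string doesn't start with a match, so the call returns None.

None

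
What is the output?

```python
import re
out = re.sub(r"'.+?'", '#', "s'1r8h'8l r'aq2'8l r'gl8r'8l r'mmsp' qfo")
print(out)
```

s#8l r#8l r#8l r# qfo

The `?` after the quantifier makes it lazy — it takes as little as possible before letting the rest of the pattern try.
`sub` substitutes '#' at each match site.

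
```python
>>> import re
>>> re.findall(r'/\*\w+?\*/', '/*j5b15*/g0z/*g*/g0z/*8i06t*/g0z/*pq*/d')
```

['/*j5b15*/', '/*g*/', '/*8i06t*/', '/*pq*/']

Matches: at [0:9] → '/*j5b15*/'; at [12:17] → '/*g*/'; at [20:29] → '/*8i06t*/'; at [32:38] → '/*pq*/'.
Since nothing is captured, `findall` lists the 4 matched substrings directly.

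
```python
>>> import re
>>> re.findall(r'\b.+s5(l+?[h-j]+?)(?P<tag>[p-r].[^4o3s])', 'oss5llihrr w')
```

[('llih', 'rr ')]

The pattern matches a word boundary (`\b`, zero-width); then one or more of any character, then the literal 's5'; then one or more of a literal 'l' (lazy), then one or more of a character in [h-j] (lazy) (captured); then a character in [p-r], then any character, then any character except [4o3s] (captured as 'tag').
With 2 capturing groups, `findall` returns a 2-tuple per match.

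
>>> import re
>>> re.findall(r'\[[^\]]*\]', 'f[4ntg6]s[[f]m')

['[4ntg6]', '[[f]']

Walking the string: at [1:8] → '[4ntg6]'; at [9:13] → '[[f]'.
With no groups in the pattern, `findall` gives back each whole match — 2 here.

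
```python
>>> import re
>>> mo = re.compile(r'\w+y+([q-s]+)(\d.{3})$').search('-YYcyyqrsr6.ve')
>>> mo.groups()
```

The pattern matches one or more of a word character, then one or more of the literal 'y'; then one or more of a character in [q-s] (captured); then a digit, then exactly 3 of any character (captured); then anchored at the end.
`search` walks the string left to right and returns the first match it finds.
The match spans [1:14] → 'YYcyyqrsr6.ve'.
Captured: group 1 = 'qrsr', group 2 = '6.ve'.

('qrsr', '6.ve')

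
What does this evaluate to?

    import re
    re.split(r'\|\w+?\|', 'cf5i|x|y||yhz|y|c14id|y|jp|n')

['cf5i', 'y|', 'y', 'y', 'n']

Matches to split on: at [4:7] → '|x|'; at [9:14] → '|yhz|'; at [15:22] → '|c14id|'; at [23:27] → '|jp|'.
The string is cut at each match, leaving 5 pieces.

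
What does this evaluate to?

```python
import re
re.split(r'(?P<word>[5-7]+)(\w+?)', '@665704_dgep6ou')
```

['@', '6657', '0', '4_dgep', '6', 'o', 'u']

Pattern: one or more of a character in [5-7] (captured as 'word'); then one or more of a word character (lazy) (captured).
A `+?`/`*?`/`{m,n}?` starts at its minimum and grows only as far as needed for what follows to match.
Matches to split on: at [1:6] → '66570'; at [12:14] → '6o'.
Because the pattern has a capturing group, `split` also inserts each captured text between the pieces.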